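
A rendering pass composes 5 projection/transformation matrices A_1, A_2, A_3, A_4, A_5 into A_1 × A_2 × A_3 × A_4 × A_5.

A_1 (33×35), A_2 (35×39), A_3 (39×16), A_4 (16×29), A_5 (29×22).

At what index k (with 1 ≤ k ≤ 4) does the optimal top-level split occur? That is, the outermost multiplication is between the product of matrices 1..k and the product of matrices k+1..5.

Adjacent pairs: A_1A_2 = 33·35·39 = 45045; A_2A_3 = 35·39·16 = 21840; A_3A_4 = 39·16·29 = 18096; A_4A_5 = 16·29·22 = 10208.
Length 3: A_1..A_3: k=1: 0+21840+33·35·16=40320; k=2: 45045+0+33·39·16=65637 → min 40320 | A_2..A_4: k=2: 0+18096+35·39·29=57681; k=3: 21840+0+35·16·29=38080 → min 38080 | A_3..A_5: k=3: 0+10208+39·16·22=23936; k=4: 18096+0+39·29·22=42978 → min 23936.
Length 4: A_1..A_4: k=1: 0+38080+33·35·29=71575; k=2: 45045+18096+33·39·29=100464; k=3: 40320+0+33·16·29=55632 → min 55632 | A_2..A_5: k=2: 0+23936+35·39·22=53966; k=3: 21840+10208+35·16·22=44368; k=4: 38080+0+35·29·22=60410 → min 44368.
Top-level splits: k=1: (A_1..A_1)·(A_2..A_5) → 0+44368+33·35·22 = 69778; k=2: (A_1..A_2)·(A_3..A_5) → 45045+23936+33·39·22 = 97295; k=3: (A_1..A_3)·(A_4..A_5) → 40320+10208+33·16·22 = 62144; k=4: (A_1..A_4)·(A_5..A_5) → 55632+0+33·29·22 = 76686.
Best split is after A_3, i.e. k = 3.

3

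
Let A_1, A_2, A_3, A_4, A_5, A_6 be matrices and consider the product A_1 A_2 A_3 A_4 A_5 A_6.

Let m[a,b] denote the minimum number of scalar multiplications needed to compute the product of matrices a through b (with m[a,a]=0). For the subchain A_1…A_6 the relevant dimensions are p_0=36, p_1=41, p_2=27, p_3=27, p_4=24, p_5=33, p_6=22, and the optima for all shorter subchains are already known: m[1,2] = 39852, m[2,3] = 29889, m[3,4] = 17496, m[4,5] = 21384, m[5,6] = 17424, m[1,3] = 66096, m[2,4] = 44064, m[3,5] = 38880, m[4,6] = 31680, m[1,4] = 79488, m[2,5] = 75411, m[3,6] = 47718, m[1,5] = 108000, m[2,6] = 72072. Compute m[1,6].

m[1,6] = min over k∈[1,5] of m[1,k]+m[k+1,6]+p_{0}·p_k·p_{6}.
k=1: 0 + 72072 + 36·41·22 = 104544; k=2: 39852 + 47718 + 36·27·22 = 108954; k=3: 66096 + 31680 + 36·27·22 = 119160; k=4: 79488 + 17424 + 36·24·22 = 115920; k=5: 108000 + 0 + 36·33·22 = 134136.
Minimum: 104544 at k=1.

104544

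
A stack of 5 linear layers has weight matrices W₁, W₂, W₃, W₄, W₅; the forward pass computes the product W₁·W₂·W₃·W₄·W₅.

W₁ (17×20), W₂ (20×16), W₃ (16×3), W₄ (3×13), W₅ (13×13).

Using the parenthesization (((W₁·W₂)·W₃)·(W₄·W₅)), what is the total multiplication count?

7426

(W₁·W₂): 17×20 by 20×16 → 17×16, cost 17·20·16 = 5440
((W₁·W₂)·W₃): 17×16 by 16×3 → 17×3, cost 17·16·3 = 816; cumulative 6256
(W₄·W₅): 3×13 by 13×13 → 3×13, cost 3·13·13 = 507
(((W₁·W₂)·W₃)·(W₄·W₅)): 17×3 by 3×13 → 17×13, cost 17·3·13 = 663; cumulative 7426
Total: 7426 scalar multiplications.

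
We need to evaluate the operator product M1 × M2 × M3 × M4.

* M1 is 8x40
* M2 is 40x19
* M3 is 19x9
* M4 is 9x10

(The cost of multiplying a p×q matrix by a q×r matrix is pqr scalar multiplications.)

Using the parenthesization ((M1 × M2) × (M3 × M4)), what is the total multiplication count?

(M1 × M2): 8×40 by 40×19 → 8×19, cost 8·40·19 = 6080
(M3 × M4): 19×9 by 9×10 → 19×10, cost 19·9·10 = 1710
((M1 × M2) × (M3 × M4)): 8×19 by 19×10 → 8×10, cost 8·19·10 = 1520; cumulative 9310
Total: 9310 scalar multiplications.

9310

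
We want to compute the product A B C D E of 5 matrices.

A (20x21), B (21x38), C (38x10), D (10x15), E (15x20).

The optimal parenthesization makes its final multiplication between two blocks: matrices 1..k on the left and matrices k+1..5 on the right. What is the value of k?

3

Adjacent pairs: AB = 20·21·38 = 15960; BC = 21·38·10 = 7980; CD = 38·10·15 = 5700; DE = 10·15·20 = 3000.
Length 3: A..C: k=1: 0+7980+20·21·10=12180; k=2: 15960+0+20·38·10=23560 → min 12180 | B..D: k=2: 0+5700+21·38·15=17670; k=3: 7980+0+21·10·15=11130 → min 11130 | C..E: k=3: 0+3000+38·10·20=10600; k=4: 5700+0+38·15·20=17100 → min 10600.
Length 4: A..D: k=1: 0+11130+20·21·15=17430; k=2: 15960+5700+20·38·15=33060; k=3: 12180+0+20·10·15=15180 → min 15180 | B..E: k=2: 0+10600+21·38·20=26560; k=3: 7980+3000+21·10·20=15180; k=4: 11130+0+21·15·20=17430 → min 15180.
Top-level splits: k=1: (A..A)·(B..E) → 0+15180+20·21·20 = 23580; k=2: (A..B)·(C..E) → 15960+10600+20·38·20 = 41760; k=3: (A..C)·(D..E) → 12180+3000+20·10·20 = 19180; k=4: (A..D)·(E..E) → 15180+0+20·15·20 = 21180.
Best split is after C, i.e. k = 3.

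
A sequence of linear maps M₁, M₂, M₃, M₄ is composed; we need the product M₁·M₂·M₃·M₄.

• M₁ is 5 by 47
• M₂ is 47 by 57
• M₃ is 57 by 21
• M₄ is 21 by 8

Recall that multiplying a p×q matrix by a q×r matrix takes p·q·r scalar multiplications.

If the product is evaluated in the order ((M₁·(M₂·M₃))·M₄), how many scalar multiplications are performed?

(M₂·M₃): 47×57 by 57×21 → 47×21, cost 47·57·21 = 56259
(M₁·(M₂·M₃)): 5×47 by 47×21 → 5×21, cost 5·47·21 = 4935; cumulative 61194
((M₁·(M₂·M₃))·M₄): 5×21 by 21×8 → 5×8, cost 5·21·8 = 840; cumulative 62034
Total: 62034 scalar multiplications.

62034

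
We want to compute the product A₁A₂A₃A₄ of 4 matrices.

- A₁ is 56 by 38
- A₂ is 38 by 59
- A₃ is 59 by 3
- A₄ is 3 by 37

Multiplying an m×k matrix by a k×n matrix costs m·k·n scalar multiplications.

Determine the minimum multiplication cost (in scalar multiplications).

19326

Adjacent pairs: A₁A₂ = 56·38·59 = 125552; A₂A₃ = 38·59·3 = 6726; A₃A₄ = 59·3·37 = 6549.
Length 3: A₁..A₃: k=1: 0+6726+56·38·3=13110; k=2: 125552+0+56·59·3=135464 → min 13110 | A₂..A₄: k=2: 0+6549+38·59·37=89503; k=3: 6726+0+38·3·37=10944 → min 10944.
Length 4: A₁..A₄: k=1: 0+10944+56·38·37=89680; k=2: 125552+6549+56·59·37=254349; k=3: 13110+0+56·3·37=19326 → min 19326.
Optimal order: ((A₁(A₂A₃))A₄) with cost 19326.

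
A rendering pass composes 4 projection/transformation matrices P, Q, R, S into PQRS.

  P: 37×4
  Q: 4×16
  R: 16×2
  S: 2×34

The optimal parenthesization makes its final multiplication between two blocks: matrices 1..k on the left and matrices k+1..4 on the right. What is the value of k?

3

Adjacent pairs: PQ = 37·4·16 = 2368; QR = 4·16·2 = 128; RS = 16·2·34 = 1088.
Length 3: P..R: k=1: 0+128+37·4·2=424; k=2: 2368+0+37·16·2=3552 → min 424 | Q..S: k=2: 0+1088+4·16·34=3264; k=3: 128+0+4·2·34=400 → min 400.
Top-level splits: k=1: (P..P)·(Q..S) → 0+400+37·4·34 = 5432; k=2: (P..Q)·(R..S) → 2368+1088+37·16·34 = 23584; k=3: (P..R)·(S..S) → 424+0+37·2·34 = 2940.
Best split is after R, i.e. k = 3.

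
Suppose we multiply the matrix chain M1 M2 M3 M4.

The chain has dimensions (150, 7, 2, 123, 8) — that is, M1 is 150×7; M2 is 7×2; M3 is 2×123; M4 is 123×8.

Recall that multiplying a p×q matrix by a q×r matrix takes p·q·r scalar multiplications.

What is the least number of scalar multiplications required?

6468

Adjacent pairs: M1M2 = 150·7·2 = 2100; M2M3 = 7·2·123 = 1722; M3M4 = 2·123·8 = 1968.
Length 3: M1..M3: k=1: 0+1722+150·7·123=130872; k=2: 2100+0+150·2·123=39000 → min 39000 | M2..M4: k=2: 0+1968+7·2·8=2080; k=3: 1722+0+7·123·8=8610 → min 2080.
Length 4: M1..M4: k=1: 0+2080+150·7·8=10480; k=2: 2100+1968+150·2·8=6468; k=3: 39000+0+150·123·8=186600 → min 6468.
Optimal order: ((M1 M2) (M3 M4)) with cost 6468.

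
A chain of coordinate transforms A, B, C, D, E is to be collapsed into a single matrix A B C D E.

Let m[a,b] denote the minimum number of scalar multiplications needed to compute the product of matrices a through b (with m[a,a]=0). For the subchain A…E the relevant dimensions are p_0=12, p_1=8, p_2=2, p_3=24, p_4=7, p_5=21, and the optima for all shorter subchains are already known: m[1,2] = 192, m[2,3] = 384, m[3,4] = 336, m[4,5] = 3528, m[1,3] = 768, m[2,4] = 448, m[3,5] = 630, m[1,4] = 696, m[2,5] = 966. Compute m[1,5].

1326

m[1,5] = min over k∈[1,4] of m[1,k]+m[k+1,5]+p_{0}·p_k·p_{5}.
k=1: 0 + 966 + 12·8·21 = 2982; k=2: 192 + 630 + 12·2·21 = 1326; k=3: 768 + 3528 + 12·24·21 = 10344; k=4: 696 + 0 + 12·7·21 = 2460.
Minimum: 1326 at k=2.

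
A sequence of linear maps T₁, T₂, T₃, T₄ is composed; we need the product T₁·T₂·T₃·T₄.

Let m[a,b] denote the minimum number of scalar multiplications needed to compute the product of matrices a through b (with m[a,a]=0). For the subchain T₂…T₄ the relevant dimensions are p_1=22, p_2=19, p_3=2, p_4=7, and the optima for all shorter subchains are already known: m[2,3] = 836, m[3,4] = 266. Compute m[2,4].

1144

m[2,4] = min over k∈[2,3] of m[2,k]+m[k+1,4]+p_{1}·p_k·p_{4}.
k=2: 0 + 266 + 22·19·7 = 3192; k=3: 836 + 0 + 22·2·7 = 1144.
Minimum: 1144 at k=3.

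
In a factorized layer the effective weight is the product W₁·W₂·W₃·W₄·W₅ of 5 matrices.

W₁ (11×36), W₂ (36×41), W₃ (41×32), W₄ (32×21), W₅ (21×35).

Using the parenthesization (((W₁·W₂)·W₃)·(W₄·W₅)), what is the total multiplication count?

(W₁·W₂): 11×36 by 36×41 → 11×41, cost 11·36·41 = 16236
((W₁·W₂)·W₃): 11×41 by 41×32 → 11×32, cost 11·41·32 = 14432; cumulative 30668
(W₄·W₅): 32×21 by 21×35 → 32×35, cost 32·21·35 = 23520
(((W₁·W₂)·W₃)·(W₄·W₅)): 11×32 by 32×35 → 11×35, cost 11·32·35 = 12320; cumulative 66508
Total: 66508 scalar multiplications.

66508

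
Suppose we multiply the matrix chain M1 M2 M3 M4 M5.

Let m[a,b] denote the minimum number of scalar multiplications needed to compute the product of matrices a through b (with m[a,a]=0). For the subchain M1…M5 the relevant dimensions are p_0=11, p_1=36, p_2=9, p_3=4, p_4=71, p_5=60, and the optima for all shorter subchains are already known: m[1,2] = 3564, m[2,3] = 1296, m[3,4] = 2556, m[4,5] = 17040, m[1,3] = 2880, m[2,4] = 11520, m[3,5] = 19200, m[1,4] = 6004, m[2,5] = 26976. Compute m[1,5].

m[1,5] = min over k∈[1,4] of m[1,k]+m[k+1,5]+p_{0}·p_k·p_{5}.
k=1: 0 + 26976 + 11·36·60 = 50736; k=2: 3564 + 19200 + 11·9·60 = 28704; k=3: 2880 + 17040 + 11·4·60 = 22560; k=4: 6004 + 0 + 11·71·60 = 52864.
Minimum: 22560 at k=3.

22560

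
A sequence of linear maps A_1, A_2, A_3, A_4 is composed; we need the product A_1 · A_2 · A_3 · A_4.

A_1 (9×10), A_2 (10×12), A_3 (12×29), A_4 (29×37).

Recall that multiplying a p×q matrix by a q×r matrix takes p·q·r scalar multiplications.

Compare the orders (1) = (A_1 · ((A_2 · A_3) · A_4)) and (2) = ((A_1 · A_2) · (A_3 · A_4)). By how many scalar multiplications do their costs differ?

Order (1) = (A_1 · ((A_2 · A_3) · A_4)): (A_2 · A_3): 10×12 by 12×29 → 10×29, cost 10·12·29 = 3480; ((A_2 · A_3) · A_4): 10×29 by 29×37 → 10×37, cost 10·29·37 = 10730; cumulative 14210; (A_1 · ((A_2 · A_3) · A_4)): 9×10 by 10×37 → 9×37, cost 9·10·37 = 3330; cumulative 17540. Total 17540.
Order (2) = ((A_1 · A_2) · (A_3 · A_4)): (A_1 · A_2): 9×10 by 10×12 → 9×12, cost 9·10·12 = 1080; (A_3 · A_4): 12×29 by 29×37 → 12×37, cost 12·29·37 = 12876; ((A_1 · A_2) · (A_3 · A_4)): 9×12 by 12×37 → 9×37, cost 9·12·37 = 3996; cumulative 17952. Total 17952.
Difference: |17540 − 17952| = 412.

412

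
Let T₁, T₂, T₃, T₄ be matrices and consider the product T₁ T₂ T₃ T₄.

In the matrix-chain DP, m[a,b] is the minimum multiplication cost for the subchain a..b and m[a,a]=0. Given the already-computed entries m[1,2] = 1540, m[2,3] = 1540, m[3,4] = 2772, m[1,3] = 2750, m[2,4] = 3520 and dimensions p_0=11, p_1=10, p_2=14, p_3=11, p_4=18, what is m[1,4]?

4928

m[1,4] = min over k∈[1,3] of m[1,k]+m[k+1,4]+p_{0}·p_k·p_{4}.
k=1: 0 + 3520 + 11·10·18 = 5500; k=2: 1540 + 2772 + 11·14·18 = 7084; k=3: 2750 + 0 + 11·11·18 = 4928.
Minimum: 4928 at k=3.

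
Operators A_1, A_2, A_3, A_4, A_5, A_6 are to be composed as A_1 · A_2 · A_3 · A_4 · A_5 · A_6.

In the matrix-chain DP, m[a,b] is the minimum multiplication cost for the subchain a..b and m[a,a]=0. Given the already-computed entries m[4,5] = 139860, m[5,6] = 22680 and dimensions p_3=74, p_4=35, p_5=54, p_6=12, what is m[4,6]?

m[4,6] = min over k∈[4,5] of m[4,k]+m[k+1,6]+p_{3}·p_k·p_{6}.
k=4: 0 + 22680 + 74·35·12 = 53760; k=5: 139860 + 0 + 74·54·12 = 187812.
Minimum: 53760 at k=4.

53760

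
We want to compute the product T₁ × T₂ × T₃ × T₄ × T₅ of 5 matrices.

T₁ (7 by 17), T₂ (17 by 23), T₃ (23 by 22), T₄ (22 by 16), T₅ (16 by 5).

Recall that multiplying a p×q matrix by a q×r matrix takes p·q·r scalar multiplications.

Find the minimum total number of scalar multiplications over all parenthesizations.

6840

Adjacent pairs: T₁T₂ = 7·17·23 = 2737; T₂T₃ = 17·23·22 = 8602; T₃T₄ = 23·22·16 = 8096; T₄T₅ = 22·16·5 = 1760.
Length 3: T₁..T₃: k=1: 0+8602+7·17·22=11220; k=2: 2737+0+7·23·22=6279 → min 6279 | T₂..T₄: k=2: 0+8096+17·23·16=14352; k=3: 8602+0+17·22·16=14586 → min 14352 | T₃..T₅: k=3: 0+1760+23·22·5=4290; k=4: 8096+0+23·16·5=9936 → min 4290.
Length 4: T₁..T₄: k=1: 0+14352+7·17·16=16256; k=2: 2737+8096+7·23·16=13409; k=3: 6279+0+7·22·16=8743 → min 8743 | T₂..T₅: k=2: 0+4290+17·23·5=6245; k=3: 8602+1760+17·22·5=12232; k=4: 14352+0+17·16·5=15712 → min 6245.
Length 5: T₁..T₅: k=1: 0+6245+7·17·5=6840; k=2: 2737+4290+7·23·5=7832; k=3: 6279+1760+7·22·5=8809; k=4: 8743+0+7·16·5=9303 → min 6840.
Optimal order: (T₁ × (T₂ × (T₃ × (T₄ × T₅)))) with cost 6840.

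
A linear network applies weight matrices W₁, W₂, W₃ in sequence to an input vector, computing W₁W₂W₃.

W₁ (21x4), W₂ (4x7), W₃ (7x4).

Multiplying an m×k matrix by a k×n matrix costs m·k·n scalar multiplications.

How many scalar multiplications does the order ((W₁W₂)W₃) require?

(W₁W₂): 21×4 by 4×7 → 21×7, cost 21·4·7 = 588
((W₁W₂)W₃): 21×7 by 7×4 → 21×4, cost 21·7·4 = 588; cumulative 1176
Total: 1176 scalar multiplications.

1176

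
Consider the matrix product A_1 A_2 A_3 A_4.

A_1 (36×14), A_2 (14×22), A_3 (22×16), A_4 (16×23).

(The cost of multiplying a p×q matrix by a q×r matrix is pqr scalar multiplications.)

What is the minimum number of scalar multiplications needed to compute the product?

Adjacent pairs: A_1A_2 = 36·14·22 = 11088; A_2A_3 = 14·22·16 = 4928; A_3A_4 = 22·16·23 = 8096.
Length 3: A_1..A_3: k=1: 0+4928+36·14·16=12992; k=2: 11088+0+36·22·16=23760 → min 12992 | A_2..A_4: k=2: 0+8096+14·22·23=15180; k=3: 4928+0+14·16·23=10080 → min 10080.
Length 4: A_1..A_4: k=1: 0+10080+36·14·23=21672; k=2: 11088+8096+36·22·23=37400; k=3: 12992+0+36·16·23=26240 → min 21672.
Optimal order: (A_1 ((A_2 A_3) A_4)) with cost 21672.

21672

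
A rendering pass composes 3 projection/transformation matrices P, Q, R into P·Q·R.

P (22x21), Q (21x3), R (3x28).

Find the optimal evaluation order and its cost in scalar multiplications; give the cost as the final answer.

3234

(P·(Q·R)): cost 14700.
((P·Q)·R): cost 3234.
Optimal: ((P·Q)·R) with cost 3234.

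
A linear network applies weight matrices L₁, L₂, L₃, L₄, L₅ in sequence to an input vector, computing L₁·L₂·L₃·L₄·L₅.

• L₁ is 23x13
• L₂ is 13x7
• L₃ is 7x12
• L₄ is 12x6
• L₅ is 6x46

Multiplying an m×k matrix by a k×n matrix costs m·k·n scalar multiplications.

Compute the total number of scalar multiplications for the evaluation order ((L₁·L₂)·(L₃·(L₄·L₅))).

(L₁·L₂): 23×13 by 13×7 → 23×7, cost 23·13·7 = 2093
(L₄·L₅): 12×6 by 6×46 → 12×46, cost 12·6·46 = 3312
(L₃·(L₄·L₅)): 7×12 by 12×46 → 7×46, cost 7·12·46 = 3864; cumulative 7176
((L₁·L₂)·(L₃·(L₄·L₅))): 23×7 by 7×46 → 23×46, cost 23·7·46 = 7406; cumulative 16675
Total: 16675 scalar multiplications.

16675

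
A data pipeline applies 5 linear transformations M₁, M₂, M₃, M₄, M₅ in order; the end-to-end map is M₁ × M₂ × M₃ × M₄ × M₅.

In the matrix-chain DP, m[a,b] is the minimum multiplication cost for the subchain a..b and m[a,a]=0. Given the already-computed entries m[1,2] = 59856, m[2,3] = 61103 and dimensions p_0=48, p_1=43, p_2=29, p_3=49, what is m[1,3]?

m[1,3] = min over k∈[1,2] of m[1,k]+m[k+1,3]+p_{0}·p_k·p_{3}.
k=1: 0 + 61103 + 48·43·49 = 162239; k=2: 59856 + 0 + 48·29·49 = 128064.
Minimum: 128064 at k=2.

128064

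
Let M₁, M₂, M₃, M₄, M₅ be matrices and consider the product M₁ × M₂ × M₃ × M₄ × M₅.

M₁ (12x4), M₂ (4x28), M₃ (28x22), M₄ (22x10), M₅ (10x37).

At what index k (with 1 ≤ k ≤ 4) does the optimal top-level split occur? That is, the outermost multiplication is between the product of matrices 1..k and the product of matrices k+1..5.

1

Adjacent pairs: M₁M₂ = 12·4·28 = 1344; M₂M₃ = 4·28·22 = 2464; M₃M₄ = 28·22·10 = 6160; M₄M₅ = 22·10·37 = 8140.
Length 3: M₁..M₃: k=1: 0+2464+12·4·22=3520; k=2: 1344+0+12·28·22=8736 → min 3520 | M₂..M₄: k=2: 0+6160+4·28·10=7280; k=3: 2464+0+4·22·10=3344 → min 3344 | M₃..M₅: k=3: 0+8140+28·22·37=30932; k=4: 6160+0+28·10·37=16520 → min 16520.
Length 4: M₁..M₄: k=1: 0+3344+12·4·10=3824; k=2: 1344+6160+12·28·10=10864; k=3: 3520+0+12·22·10=6160 → min 3824 | M₂..M₅: k=2: 0+16520+4·28·37=20664; k=3: 2464+8140+4·22·37=13860; k=4: 3344+0+4·10·37=4824 → min 4824.
Top-level splits: k=1: (M₁..M₁)·(M₂..M₅) → 0+4824+12·4·37 = 6600; k=2: (M₁..M₂)·(M₃..M₅) → 1344+16520+12·28·37 = 30296; k=3: (M₁..M₃)·(M₄..M₅) → 3520+8140+12·22·37 = 21428; k=4: (M₁..M₄)·(M₅..M₅) → 3824+0+12·10·37 = 8264.
Best split is after M₁, i.e. k = 1.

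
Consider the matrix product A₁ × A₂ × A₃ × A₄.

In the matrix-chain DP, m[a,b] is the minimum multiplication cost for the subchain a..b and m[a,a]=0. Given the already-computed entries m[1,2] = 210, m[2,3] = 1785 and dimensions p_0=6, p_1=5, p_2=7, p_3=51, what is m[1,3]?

2352

m[1,3] = min over k∈[1,2] of m[1,k]+m[k+1,3]+p_{0}·p_k·p_{3}.
k=1: 0 + 1785 + 6·5·51 = 3315; k=2: 210 + 0 + 6·7·51 = 2352.
Minimum: 2352 at k=2.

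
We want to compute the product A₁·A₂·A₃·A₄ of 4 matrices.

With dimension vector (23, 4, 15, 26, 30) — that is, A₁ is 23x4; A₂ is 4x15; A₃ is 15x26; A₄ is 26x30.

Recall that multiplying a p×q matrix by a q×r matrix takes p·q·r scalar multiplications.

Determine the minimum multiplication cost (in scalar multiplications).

7440

Adjacent pairs: A₁A₂ = 23·4·15 = 1380; A₂A₃ = 4·15·26 = 1560; A₃A₄ = 15·26·30 = 11700.
Length 3: A₁..A₃: k=1: 0+1560+23·4·26=3952; k=2: 1380+0+23·15·26=10350 → min 3952 | A₂..A₄: k=2: 0+11700+4·15·30=13500; k=3: 1560+0+4·26·30=4680 → min 4680.
Length 4: A₁..A₄: k=1: 0+4680+23·4·30=7440; k=2: 1380+11700+23·15·30=23430; k=3: 3952+0+23·26·30=21892 → min 7440.
Optimal order: (A₁·((A₂·A₃)·A₄)) with cost 7440.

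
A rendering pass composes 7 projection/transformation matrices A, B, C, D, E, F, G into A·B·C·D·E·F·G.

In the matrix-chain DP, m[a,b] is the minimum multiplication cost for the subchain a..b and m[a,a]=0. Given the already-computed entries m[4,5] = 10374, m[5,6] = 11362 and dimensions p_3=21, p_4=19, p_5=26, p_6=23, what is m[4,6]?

20539

m[4,6] = min over k∈[4,5] of m[4,k]+m[k+1,6]+p_{3}·p_k·p_{6}.
k=4: 0 + 11362 + 21·19·23 = 20539; k=5: 10374 + 0 + 21·26·23 = 22932.
Minimum: 20539 at k=4.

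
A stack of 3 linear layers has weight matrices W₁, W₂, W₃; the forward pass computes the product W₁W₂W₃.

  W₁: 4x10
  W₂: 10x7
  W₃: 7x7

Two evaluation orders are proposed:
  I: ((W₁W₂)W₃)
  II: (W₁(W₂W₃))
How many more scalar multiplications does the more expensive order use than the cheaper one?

294

Order I = ((W₁W₂)W₃): (W₁W₂): 4×10 by 10×7 → 4×7, cost 4·10·7 = 280; ((W₁W₂)W₃): 4×7 by 7×7 → 4×7, cost 4·7·7 = 196; cumulative 476. Total 476.
Order II = (W₁(W₂W₃)): (W₂W₃): 10×7 by 7×7 → 10×7, cost 10·7·7 = 490; (W₁(W₂W₃)): 4×10 by 10×7 → 4×7, cost 4·10·7 = 280; cumulative 770. Total 770.
Difference: |476 − 770| = 294.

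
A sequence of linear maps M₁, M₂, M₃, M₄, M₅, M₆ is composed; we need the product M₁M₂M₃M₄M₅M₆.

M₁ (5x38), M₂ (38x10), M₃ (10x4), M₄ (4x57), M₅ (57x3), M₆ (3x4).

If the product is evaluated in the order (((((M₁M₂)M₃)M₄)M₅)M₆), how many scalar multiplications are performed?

(M₁M₂): 5×38 by 38×10 → 5×10, cost 5·38·10 = 1900
((M₁M₂)M₃): 5×10 by 10×4 → 5×4, cost 5·10·4 = 200; cumulative 2100
(((M₁M₂)M₃)M₄): 5×4 by 4×57 → 5×57, cost 5·4·57 = 1140; cumulative 3240
((((M₁M₂)M₃)M₄)M₅): 5×57 by 57×3 → 5×3, cost 5·57·3 = 855; cumulative 4095
(((((M₁M₂)M₃)M₄)M₅)M₆): 5×3 by 3×4 → 5×4, cost 5·3·4 = 60; cumulative 4155
Total: 4155 scalar multiplications.

4155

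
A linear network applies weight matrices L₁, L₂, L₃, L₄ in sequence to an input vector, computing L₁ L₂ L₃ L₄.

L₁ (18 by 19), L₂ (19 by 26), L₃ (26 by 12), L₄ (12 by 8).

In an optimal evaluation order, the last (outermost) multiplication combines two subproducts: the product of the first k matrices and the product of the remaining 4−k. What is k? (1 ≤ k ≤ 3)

1

Adjacent pairs: L₁L₂ = 18·19·26 = 8892; L₂L₃ = 19·26·12 = 5928; L₃L₄ = 26·12·8 = 2496.
Length 3: L₁..L₃: k=1: 0+5928+18·19·12=10032; k=2: 8892+0+18·26·12=14508 → min 10032 | L₂..L₄: k=2: 0+2496+19·26·8=6448; k=3: 5928+0+19·12·8=7752 → min 6448.
Top-level splits: k=1: (L₁..L₁)·(L₂..L₄) → 0+6448+18·19·8 = 9184; k=2: (L₁..L₂)·(L₃..L₄) → 8892+2496+18·26·8 = 15132; k=3: (L₁..L₃)·(L₄..L₄) → 10032+0+18·12·8 = 11760.
Best split is after L₁, i.e. k = 1.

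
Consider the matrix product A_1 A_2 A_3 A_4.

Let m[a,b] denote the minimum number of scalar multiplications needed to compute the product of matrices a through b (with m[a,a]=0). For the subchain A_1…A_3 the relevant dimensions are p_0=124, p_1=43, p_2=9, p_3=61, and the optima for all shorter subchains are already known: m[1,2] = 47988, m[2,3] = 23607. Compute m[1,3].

116064

m[1,3] = min over k∈[1,2] of m[1,k]+m[k+1,3]+p_{0}·p_k·p_{3}.
k=1: 0 + 23607 + 124·43·61 = 348859; k=2: 47988 + 0 + 124·9·61 = 116064.
Minimum: 116064 at k=2.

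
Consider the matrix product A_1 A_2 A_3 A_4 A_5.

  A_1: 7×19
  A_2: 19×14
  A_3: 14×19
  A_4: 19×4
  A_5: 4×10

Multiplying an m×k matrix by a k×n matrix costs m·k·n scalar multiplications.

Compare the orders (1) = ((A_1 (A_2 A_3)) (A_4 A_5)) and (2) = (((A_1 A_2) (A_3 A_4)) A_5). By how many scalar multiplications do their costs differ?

6073

Order (1) = ((A_1 (A_2 A_3)) (A_4 A_5)): (A_2 A_3): 19×14 by 14×19 → 19×19, cost 19·14·19 = 5054; (A_1 (A_2 A_3)): 7×19 by 19×19 → 7×19, cost 7·19·19 = 2527; cumulative 7581; (A_4 A_5): 19×4 by 4×10 → 19×10, cost 19·4·10 = 760; ((A_1 (A_2 A_3)) (A_4 A_5)): 7×19 by 19×10 → 7×10, cost 7·19·10 = 1330; cumulative 9671. Total 9671.
Order (2) = (((A_1 A_2) (A_3 A_4)) A_5): (A_1 A_2): 7×19 by 19×14 → 7×14, cost 7·19·14 = 1862; (A_3 A_4): 14×19 by 19×4 → 14×4, cost 14·19·4 = 1064; ((A_1 A_2) (A_3 A_4)): 7×14 by 14×4 → 7×4, cost 7·14·4 = 392; cumulative 3318; (((A_1 A_2) (A_3 A_4)) A_5): 7×4 by 4×10 → 7×10, cost 7·4·10 = 280; cumulative 3598. Total 3598.
Difference: |9671 − 3598| = 6073.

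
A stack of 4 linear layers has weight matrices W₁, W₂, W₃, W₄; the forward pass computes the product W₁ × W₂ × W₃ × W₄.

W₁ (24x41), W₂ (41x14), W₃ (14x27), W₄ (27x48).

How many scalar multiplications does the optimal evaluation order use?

Adjacent pairs: W₁W₂ = 24·41·14 = 13776; W₂W₃ = 41·14·27 = 15498; W₃W₄ = 14·27·48 = 18144.
Length 3: W₁..W₃: k=1: 0+15498+24·41·27=42066; k=2: 13776+0+24·14·27=22848 → min 22848 | W₂..W₄: k=2: 0+18144+41·14·48=45696; k=3: 15498+0+41·27·48=68634 → min 45696.
Length 4: W₁..W₄: k=1: 0+45696+24·41·48=92928; k=2: 13776+18144+24·14·48=48048; k=3: 22848+0+24·27·48=53952 → min 48048.
Optimal order: ((W₁ × W₂) × (W₃ × W₄)) with cost 48048.

48048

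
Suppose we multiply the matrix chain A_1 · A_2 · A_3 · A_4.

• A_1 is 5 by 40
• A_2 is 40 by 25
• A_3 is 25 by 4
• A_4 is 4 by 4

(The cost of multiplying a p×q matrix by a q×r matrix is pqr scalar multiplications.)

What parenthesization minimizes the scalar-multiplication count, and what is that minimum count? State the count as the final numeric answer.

Adjacent pairs: A_1A_2 = 5·40·25 = 5000; A_2A_3 = 40·25·4 = 4000; A_3A_4 = 25·4·4 = 400.
Length 3: A_1..A_3: k=1: 0+4000+5·40·4=4800; k=2: 5000+0+5·25·4=5500 → min 4800 | A_2..A_4: k=2: 0+400+40·25·4=4400; k=3: 4000+0+40·4·4=4640 → min 4400.
Length 4: A_1..A_4: k=1: 0+4400+5·40·4=5200; k=2: 5000+400+5·25·4=5900; k=3: 4800+0+5·4·4=4880 → min 4880.
Optimal parenthesization: ((A_1 · (A_2 · A_3)) · A_4) with cost 4880.

4880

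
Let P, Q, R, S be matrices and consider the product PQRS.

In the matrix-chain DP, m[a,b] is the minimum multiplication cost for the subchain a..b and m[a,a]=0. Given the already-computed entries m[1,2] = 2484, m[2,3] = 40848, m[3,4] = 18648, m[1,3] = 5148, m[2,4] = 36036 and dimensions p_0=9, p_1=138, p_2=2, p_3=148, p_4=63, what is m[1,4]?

m[1,4] = min over k∈[1,3] of m[1,k]+m[k+1,4]+p_{0}·p_k·p_{4}.
k=1: 0 + 36036 + 9·138·63 = 114282; k=2: 2484 + 18648 + 9·2·63 = 22266; k=3: 5148 + 0 + 9·148·63 = 89064.
Minimum: 22266 at k=2.

22266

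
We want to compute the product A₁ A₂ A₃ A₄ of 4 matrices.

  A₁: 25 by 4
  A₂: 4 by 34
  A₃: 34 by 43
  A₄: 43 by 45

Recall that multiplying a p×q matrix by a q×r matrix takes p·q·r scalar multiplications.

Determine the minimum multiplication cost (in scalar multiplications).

Adjacent pairs: A₁A₂ = 25·4·34 = 3400; A₂A₃ = 4·34·43 = 5848; A₃A₄ = 34·43·45 = 65790.
Length 3: A₁..A₃: k=1: 0+5848+25·4·43=10148; k=2: 3400+0+25·34·43=39950 → min 10148 | A₂..A₄: k=2: 0+65790+4·34·45=71910; k=3: 5848+0+4·43·45=13588 → min 13588.
Length 4: A₁..A₄: k=1: 0+13588+25·4·45=18088; k=2: 3400+65790+25·34·45=107440; k=3: 10148+0+25·43·45=58523 → min 18088.
Optimal order: (A₁ ((A₂ A₃) A₄)) with cost 18088.

18088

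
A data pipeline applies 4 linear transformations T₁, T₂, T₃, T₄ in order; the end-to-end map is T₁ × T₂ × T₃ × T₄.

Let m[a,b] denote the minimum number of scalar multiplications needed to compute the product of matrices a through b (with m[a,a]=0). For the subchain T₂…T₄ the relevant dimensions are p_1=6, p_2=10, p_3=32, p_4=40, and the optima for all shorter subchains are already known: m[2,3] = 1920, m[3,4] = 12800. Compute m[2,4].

m[2,4] = min over k∈[2,3] of m[2,k]+m[k+1,4]+p_{1}·p_k·p_{4}.
k=2: 0 + 12800 + 6·10·40 = 15200; k=3: 1920 + 0 + 6·32·40 = 9600.
Minimum: 9600 at k=3.

9600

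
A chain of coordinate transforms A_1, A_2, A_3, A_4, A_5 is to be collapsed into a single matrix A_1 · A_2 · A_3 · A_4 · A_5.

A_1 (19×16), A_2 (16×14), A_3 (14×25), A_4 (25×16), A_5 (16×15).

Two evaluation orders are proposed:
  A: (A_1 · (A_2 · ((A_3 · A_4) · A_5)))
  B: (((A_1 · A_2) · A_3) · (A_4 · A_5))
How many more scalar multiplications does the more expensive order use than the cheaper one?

Order A = (A_1 · (A_2 · ((A_3 · A_4) · A_5))): (A_3 · A_4): 14×25 by 25×16 → 14×16, cost 14·25·16 = 5600; ((A_3 · A_4) · A_5): 14×16 by 16×15 → 14×15, cost 14·16·15 = 3360; cumulative 8960; (A_2 · ((A_3 · A_4) · A_5)): 16×14 by 14×15 → 16×15, cost 16·14·15 = 3360; cumulative 12320; (A_1 · (A_2 · ((A_3 · A_4) · A_5))): 19×16 by 16×15 → 19×15, cost 19·16·15 = 4560; cumulative 16880. Total 16880.
Order B = (((A_1 · A_2) · A_3) · (A_4 · A_5)): (A_1 · A_2): 19×16 by 16×14 → 19×14, cost 19·16·14 = 4256; ((A_1 · A_2) · A_3): 19×14 by 14×25 → 19×25, cost 19·14·25 = 6650; cumulative 10906; (A_4 · A_5): 25×16 by 16×15 → 25×15, cost 25·16·15 = 6000; (((A_1 · A_2) · A_3) · (A_4 · A_5)): 19×25 by 25×15 → 19×15, cost 19·25·15 = 7125; cumulative 24031. Total 24031.
Difference: |16880 − 24031| = 7151.

7151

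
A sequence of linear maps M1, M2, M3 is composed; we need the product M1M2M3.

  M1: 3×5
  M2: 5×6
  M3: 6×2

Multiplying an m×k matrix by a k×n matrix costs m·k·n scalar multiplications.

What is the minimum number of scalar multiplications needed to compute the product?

90

Order (M1(M2M3)): (M2M3): 5×6 by 6×2 → 5×2, cost 5·6·2 = 60; (M1(M2M3)): 3×5 by 5×2 → 3×2, cost 3·5·2 = 30; cumulative 90. Total 90.
Order ((M1M2)M3): (M1M2): 3×5 by 5×6 → 3×6, cost 3·5·6 = 90; ((M1M2)M3): 3×6 by 6×2 → 3×2, cost 3·6·2 = 36; cumulative 126. Total 126.
Minimum: 90.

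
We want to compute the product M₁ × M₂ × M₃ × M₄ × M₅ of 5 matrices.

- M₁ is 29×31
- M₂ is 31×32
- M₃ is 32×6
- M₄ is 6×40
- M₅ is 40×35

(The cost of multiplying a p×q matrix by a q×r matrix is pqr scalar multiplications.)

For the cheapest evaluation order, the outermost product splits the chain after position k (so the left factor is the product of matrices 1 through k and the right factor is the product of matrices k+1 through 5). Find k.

Adjacent pairs: M₁M₂ = 29·31·32 = 28768; M₂M₃ = 31·32·6 = 5952; M₃M₄ = 32·6·40 = 7680; M₄M₅ = 6·40·35 = 8400.
Length 3: M₁..M₃: k=1: 0+5952+29·31·6=11346; k=2: 28768+0+29·32·6=34336 → min 11346 | M₂..M₄: k=2: 0+7680+31·32·40=47360; k=3: 5952+0+31·6·40=13392 → min 13392 | M₃..M₅: k=3: 0+8400+32·6·35=15120; k=4: 7680+0+32·40·35=52480 → min 15120.
Length 4: M₁..M₄: k=1: 0+13392+29·31·40=49352; k=2: 28768+7680+29·32·40=73568; k=3: 11346+0+29·6·40=18306 → min 18306 | M₂..M₅: k=2: 0+15120+31·32·35=49840; k=3: 5952+8400+31·6·35=20862; k=4: 13392+0+31·40·35=56792 → min 20862.
Top-level splits: k=1: (M₁..M₁)·(M₂..M₅) → 0+20862+29·31·35 = 52327; k=2: (M₁..M₂)·(M₃..M₅) → 28768+15120+29·32·35 = 76368; k=3: (M₁..M₃)·(M₄..M₅) → 11346+8400+29·6·35 = 25836; k=4: (M₁..M₄)·(M₅..M₅) → 18306+0+29·40·35 = 58906.
Best split is after M₃, i.e. k = 3.

3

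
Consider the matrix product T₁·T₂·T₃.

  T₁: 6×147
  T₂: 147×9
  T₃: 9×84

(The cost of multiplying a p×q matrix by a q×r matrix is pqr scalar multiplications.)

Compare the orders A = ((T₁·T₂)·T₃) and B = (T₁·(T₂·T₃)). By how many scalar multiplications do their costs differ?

172746

Order A = ((T₁·T₂)·T₃): (T₁·T₂): 6×147 by 147×9 → 6×9, cost 6·147·9 = 7938; ((T₁·T₂)·T₃): 6×9 by 9×84 → 6×84, cost 6·9·84 = 4536; cumulative 12474. Total 12474.
Order B = (T₁·(T₂·T₃)): (T₂·T₃): 147×9 by 9×84 → 147×84, cost 147·9·84 = 111132; (T₁·(T₂·T₃)): 6×147 by 147×84 → 6×84, cost 6·147·84 = 74088; cumulative 185220. Total 185220.
Difference: |12474 − 185220| = 172746.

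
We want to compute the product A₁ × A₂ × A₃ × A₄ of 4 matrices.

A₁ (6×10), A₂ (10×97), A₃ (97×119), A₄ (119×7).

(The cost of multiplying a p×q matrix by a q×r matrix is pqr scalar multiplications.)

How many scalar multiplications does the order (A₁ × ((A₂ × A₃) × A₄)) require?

124180

(A₂ × A₃): 10×97 by 97×119 → 10×119, cost 10·97·119 = 115430
((A₂ × A₃) × A₄): 10×119 by 119×7 → 10×7, cost 10·119·7 = 8330; cumulative 123760
(A₁ × ((A₂ × A₃) × A₄)): 6×10 by 10×7 → 6×7, cost 6·10·7 = 420; cumulative 124180
Total: 124180 scalar multiplications.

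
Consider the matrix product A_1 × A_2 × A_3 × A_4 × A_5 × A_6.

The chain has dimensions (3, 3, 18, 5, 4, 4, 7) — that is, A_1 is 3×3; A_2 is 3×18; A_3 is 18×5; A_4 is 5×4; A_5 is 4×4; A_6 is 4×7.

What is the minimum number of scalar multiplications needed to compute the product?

498

Adjacent pairs: A_1A_2 = 3·3·18 = 162; A_2A_3 = 3·18·5 = 270; A_3A_4 = 18·5·4 = 360; A_4A_5 = 5·4·4 = 80; A_5A_6 = 4·4·7 = 112.
Length 3: A_1..A_3: k=1: 0+270+3·3·5=315; k=2: 162+0+3·18·5=432 → min 315 | A_2..A_4: k=2: 0+360+3·18·4=576; k=3: 270+0+3·5·4=330 → min 330 | A_3..A_5: k=3: 0+80+18·5·4=440; k=4: 360+0+18·4·4=648 → min 440 | A_4..A_6: k=4: 0+112+5·4·7=252; k=5: 80+0+5·4·7=220 → min 220.
Length 4: A_1..A_4: k=1: 0+330+3·3·4=366; k=2: 162+360+3·18·4=738; k=3: 315+0+3·5·4=375 → min 366 | A_2..A_5: k=2: 0+440+3·18·4=656; k=3: 270+80+3·5·4=410; k=4: 330+0+3·4·4=378 → min 378 | A_3..A_6: k=3: 0+220+18·5·7=850; k=4: 360+112+18·4·7=976; k=5: 440+0+18·4·7=944 → min 850.
Length 5: A_1..A_5: k=1: 0+378+3·3·4=414; k=2: 162+440+3·18·4=818; k=3: 315+80+3·5·4=455; k=4: 366+0+3·4·4=414 → min 414 | A_2..A_6: k=2: 0+850+3·18·7=1228; k=3: 270+220+3·5·7=595; k=4: 330+112+3·4·7=526; k=5: 378+0+3·4·7=462 → min 462.
Length 6: A_1..A_6: k=1: 0+462+3·3·7=525; k=2: 162+850+3·18·7=1390; k=3: 315+220+3·5·7=640; k=4: 366+112+3·4·7=562; k=5: 414+0+3·4·7=498 → min 498.
Optimal order: ((A_1 × (((A_2 × A_3) × A_4) × A_5)) × A_6) with cost 498.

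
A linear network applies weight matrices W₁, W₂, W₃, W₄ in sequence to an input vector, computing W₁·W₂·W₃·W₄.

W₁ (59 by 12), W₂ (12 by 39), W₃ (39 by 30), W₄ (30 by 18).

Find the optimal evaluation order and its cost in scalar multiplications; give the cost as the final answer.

Adjacent pairs: W₁W₂ = 59·12·39 = 27612; W₂W₃ = 12·39·30 = 14040; W₃W₄ = 39·30·18 = 21060.
Length 3: W₁..W₃: k=1: 0+14040+59·12·30=35280; k=2: 27612+0+59·39·30=96642 → min 35280 | W₂..W₄: k=2: 0+21060+12·39·18=29484; k=3: 14040+0+12·30·18=20520 → min 20520.
Length 4: W₁..W₄: k=1: 0+20520+59·12·18=33264; k=2: 27612+21060+59·39·18=90090; k=3: 35280+0+59·30·18=67140 → min 33264.
Optimal parenthesization: (W₁·((W₂·W₃)·W₄)) with cost 33264.

33264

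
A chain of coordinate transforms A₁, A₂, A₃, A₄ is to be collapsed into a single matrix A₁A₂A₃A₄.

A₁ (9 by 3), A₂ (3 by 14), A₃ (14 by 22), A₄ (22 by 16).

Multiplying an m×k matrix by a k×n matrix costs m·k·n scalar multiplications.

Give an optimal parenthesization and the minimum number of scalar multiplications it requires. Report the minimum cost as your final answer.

Adjacent pairs: A₁A₂ = 9·3·14 = 378; A₂A₃ = 3·14·22 = 924; A₃A₄ = 14·22·16 = 4928.
Length 3: A₁..A₃: k=1: 0+924+9·3·22=1518; k=2: 378+0+9·14·22=3150 → min 1518 | A₂..A₄: k=2: 0+4928+3·14·16=5600; k=3: 924+0+3·22·16=1980 → min 1980.
Length 4: A₁..A₄: k=1: 0+1980+9·3·16=2412; k=2: 378+4928+9·14·16=7322; k=3: 1518+0+9·22·16=4686 → min 2412.
Optimal parenthesization: (A₁((A₂A₃)A₄)) with cost 2412.

2412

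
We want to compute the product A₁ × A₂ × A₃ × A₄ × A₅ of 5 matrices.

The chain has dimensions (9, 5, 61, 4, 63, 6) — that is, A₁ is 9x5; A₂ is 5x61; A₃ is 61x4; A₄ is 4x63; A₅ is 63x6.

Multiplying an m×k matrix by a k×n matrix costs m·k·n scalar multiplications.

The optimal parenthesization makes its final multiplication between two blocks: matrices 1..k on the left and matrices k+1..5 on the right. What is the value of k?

Adjacent pairs: A₁A₂ = 9·5·61 = 2745; A₂A₃ = 5·61·4 = 1220; A₃A₄ = 61·4·63 = 15372; A₄A₅ = 4·63·6 = 1512.
Length 3: A₁..A₃: k=1: 0+1220+9·5·4=1400; k=2: 2745+0+9·61·4=4941 → min 1400 | A₂..A₄: k=2: 0+15372+5·61·63=34587; k=3: 1220+0+5·4·63=2480 → min 2480 | A₃..A₅: k=3: 0+1512+61·4·6=2976; k=4: 15372+0+61·63·6=38430 → min 2976.
Length 4: A₁..A₄: k=1: 0+2480+9·5·63=5315; k=2: 2745+15372+9·61·63=52704; k=3: 1400+0+9·4·63=3668 → min 3668 | A₂..A₅: k=2: 0+2976+5·61·6=4806; k=3: 1220+1512+5·4·6=2852; k=4: 2480+0+5·63·6=4370 → min 2852.
Top-level splits: k=1: (A₁..A₁)·(A₂..A₅) → 0+2852+9·5·6 = 3122; k=2: (A₁..A₂)·(A₃..A₅) → 2745+2976+9·61·6 = 9015; k=3: (A₁..A₃)·(A₄..A₅) → 1400+1512+9·4·6 = 3128; k=4: (A₁..A₄)·(A₅..A₅) → 3668+0+9·63·6 = 7070.
Best split is after A₁, i.e. k = 1.

1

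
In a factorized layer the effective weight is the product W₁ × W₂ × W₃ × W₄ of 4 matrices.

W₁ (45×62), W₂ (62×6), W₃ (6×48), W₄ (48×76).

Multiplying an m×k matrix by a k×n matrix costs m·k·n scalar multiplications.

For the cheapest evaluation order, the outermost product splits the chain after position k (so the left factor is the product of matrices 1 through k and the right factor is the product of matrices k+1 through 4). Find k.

Adjacent pairs: W₁W₂ = 45·62·6 = 16740; W₂W₃ = 62·6·48 = 17856; W₃W₄ = 6·48·76 = 21888.
Length 3: W₁..W₃: k=1: 0+17856+45·62·48=151776; k=2: 16740+0+45·6·48=29700 → min 29700 | W₂..W₄: k=2: 0+21888+62·6·76=50160; k=3: 17856+0+62·48·76=244032 → min 50160.
Top-level splits: k=1: (W₁..W₁)·(W₂..W₄) → 0+50160+45·62·76 = 262200; k=2: (W₁..W₂)·(W₃..W₄) → 16740+21888+45·6·76 = 59148; k=3: (W₁..W₃)·(W₄..W₄) → 29700+0+45·48·76 = 193860.
Best split is after W₂, i.e. k = 2.

2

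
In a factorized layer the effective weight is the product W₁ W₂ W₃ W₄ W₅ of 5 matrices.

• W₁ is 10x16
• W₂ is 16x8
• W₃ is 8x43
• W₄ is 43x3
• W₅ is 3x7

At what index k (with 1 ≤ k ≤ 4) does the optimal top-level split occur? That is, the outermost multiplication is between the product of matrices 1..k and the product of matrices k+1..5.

4

Adjacent pairs: W₁W₂ = 10·16·8 = 1280; W₂W₃ = 16·8·43 = 5504; W₃W₄ = 8·43·3 = 1032; W₄W₅ = 43·3·7 = 903.
Length 3: W₁..W₃: k=1: 0+5504+10·16·43=12384; k=2: 1280+0+10·8·43=4720 → min 4720 | W₂..W₄: k=2: 0+1032+16·8·3=1416; k=3: 5504+0+16·43·3=7568 → min 1416 | W₃..W₅: k=3: 0+903+8·43·7=3311; k=4: 1032+0+8·3·7=1200 → min 1200.
Length 4: W₁..W₄: k=1: 0+1416+10·16·3=1896; k=2: 1280+1032+10·8·3=2552; k=3: 4720+0+10·43·3=6010 → min 1896 | W₂..W₅: k=2: 0+1200+16·8·7=2096; k=3: 5504+903+16·43·7=11223; k=4: 1416+0+16·3·7=1752 → min 1752.
Top-level splits: k=1: (W₁..W₁)·(W₂..W₅) → 0+1752+10·16·7 = 2872; k=2: (W₁..W₂)·(W₃..W₅) → 1280+1200+10·8·7 = 3040; k=3: (W₁..W₃)·(W₄..W₅) → 4720+903+10·43·7 = 8633; k=4: (W₁..W₄)·(W₅..W₅) → 1896+0+10·3·7 = 2106.
Best split is after W₄, i.e. k = 4.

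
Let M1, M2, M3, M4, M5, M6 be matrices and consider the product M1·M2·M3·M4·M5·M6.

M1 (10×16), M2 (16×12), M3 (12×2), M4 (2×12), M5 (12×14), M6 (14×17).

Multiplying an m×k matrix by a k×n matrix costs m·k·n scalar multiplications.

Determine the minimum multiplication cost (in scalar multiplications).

Adjacent pairs: M1M2 = 10·16·12 = 1920; M2M3 = 16·12·2 = 384; M3M4 = 12·2·12 = 288; M4M5 = 2·12·14 = 336; M5M6 = 12·14·17 = 2856.
Length 3: M1..M3: k=1: 0+384+10·16·2=704; k=2: 1920+0+10·12·2=2160 → min 704 | M2..M4: k=2: 0+288+16·12·12=2592; k=3: 384+0+16·2·12=768 → min 768 | M3..M5: k=3: 0+336+12·2·14=672; k=4: 288+0+12·12·14=2304 → min 672 | M4..M6: k=4: 0+2856+2·12·17=3264; k=5: 336+0+2·14·17=812 → min 812.
Length 4: M1..M4: k=1: 0+768+10·16·12=2688; k=2: 1920+288+10·12·12=3648; k=3: 704+0+10·2·12=944 → min 944 | M2..M5: k=2: 0+672+16·12·14=3360; k=3: 384+336+16·2·14=1168; k=4: 768+0+16·12·14=3456 → min 1168 | M3..M6: k=3: 0+812+12·2·17=1220; k=4: 288+2856+12·12·17=5592; k=5: 672+0+12·14·17=3528 → min 1220.
Length 5: M1..M5: k=1: 0+1168+10·16·14=3408; k=2: 1920+672+10·12·14=4272; k=3: 704+336+10·2·14=1320; k=4: 944+0+10·12·14=2624 → min 1320 | M2..M6: k=2: 0+1220+16·12·17=4484; k=3: 384+812+16·2·17=1740; k=4: 768+2856+16·12·17=6888; k=5: 1168+0+16·14·17=4976 → min 1740.
Length 6: M1..M6: k=1: 0+1740+10·16·17=4460; k=2: 1920+1220+10·12·17=5180; k=3: 704+812+10·2·17=1856; k=4: 944+2856+10·12·17=5840; k=5: 1320+0+10·14·17=3700 → min 1856.
Optimal order: ((M1·(M2·M3))·((M4·M5)·M6)) with cost 1856.

1856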